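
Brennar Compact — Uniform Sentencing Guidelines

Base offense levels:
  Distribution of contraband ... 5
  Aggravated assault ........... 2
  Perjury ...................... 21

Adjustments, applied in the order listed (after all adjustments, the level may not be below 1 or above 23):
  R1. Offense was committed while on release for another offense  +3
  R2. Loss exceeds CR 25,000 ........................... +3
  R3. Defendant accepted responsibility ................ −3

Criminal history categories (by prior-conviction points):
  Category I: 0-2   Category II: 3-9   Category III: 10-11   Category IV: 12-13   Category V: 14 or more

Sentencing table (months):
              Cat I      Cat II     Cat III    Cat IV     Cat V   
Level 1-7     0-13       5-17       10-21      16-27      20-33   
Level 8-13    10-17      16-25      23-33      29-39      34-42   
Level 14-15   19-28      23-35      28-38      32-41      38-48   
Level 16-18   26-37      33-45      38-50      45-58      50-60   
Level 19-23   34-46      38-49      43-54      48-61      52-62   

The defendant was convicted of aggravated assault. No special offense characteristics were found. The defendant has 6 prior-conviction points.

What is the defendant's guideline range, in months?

5-17 months

Base offense level for aggravated assault: 2.
Final offense level: 2.
Criminal history: 6 prior points → Category II (3-9).
Level 2 falls in the 1-7 band.
Grid: Level 1-7 × Category II = 5-17 months.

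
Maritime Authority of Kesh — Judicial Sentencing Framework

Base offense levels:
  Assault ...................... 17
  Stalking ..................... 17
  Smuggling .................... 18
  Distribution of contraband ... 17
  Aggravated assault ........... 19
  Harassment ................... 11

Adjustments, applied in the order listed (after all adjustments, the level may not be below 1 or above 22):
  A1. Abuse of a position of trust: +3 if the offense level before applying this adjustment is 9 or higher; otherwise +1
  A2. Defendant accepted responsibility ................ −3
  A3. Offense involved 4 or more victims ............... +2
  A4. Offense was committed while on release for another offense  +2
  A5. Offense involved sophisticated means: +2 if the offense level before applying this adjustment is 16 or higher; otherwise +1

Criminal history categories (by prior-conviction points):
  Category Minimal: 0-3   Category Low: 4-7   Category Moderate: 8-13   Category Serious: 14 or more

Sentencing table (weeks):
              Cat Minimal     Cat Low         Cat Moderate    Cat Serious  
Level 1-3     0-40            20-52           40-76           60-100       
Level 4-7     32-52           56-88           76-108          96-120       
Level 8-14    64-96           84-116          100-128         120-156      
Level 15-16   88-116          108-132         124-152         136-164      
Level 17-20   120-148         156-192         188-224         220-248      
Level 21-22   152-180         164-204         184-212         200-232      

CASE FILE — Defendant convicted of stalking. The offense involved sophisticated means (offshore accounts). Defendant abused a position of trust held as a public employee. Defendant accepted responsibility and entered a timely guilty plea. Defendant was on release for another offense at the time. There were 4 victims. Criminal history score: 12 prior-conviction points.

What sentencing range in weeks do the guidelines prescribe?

Base offense level for stalking: 17.
A1 applies (level before this adjustment is 17 ≥ 9, so +3): 17 + 3 = 20.
A2 applies: 20 − 3 = 17.
A3 applies: 17 + 2 = 19.
A4 applies: 19 + 2 = 21.
A5 applies (level before this adjustment is 21 ≥ 16, so +2): 21 + 2 = 23.
Level 23 exceeds the maximum of 22; capped at 22.
Final offense level: 22.
Criminal history: 12 prior points → Category Moderate (8-13).
Level 22 falls in the 21-22 band.
Grid: Level 21-22 × Category Moderate = 184-212 weeks.

184-212 weeks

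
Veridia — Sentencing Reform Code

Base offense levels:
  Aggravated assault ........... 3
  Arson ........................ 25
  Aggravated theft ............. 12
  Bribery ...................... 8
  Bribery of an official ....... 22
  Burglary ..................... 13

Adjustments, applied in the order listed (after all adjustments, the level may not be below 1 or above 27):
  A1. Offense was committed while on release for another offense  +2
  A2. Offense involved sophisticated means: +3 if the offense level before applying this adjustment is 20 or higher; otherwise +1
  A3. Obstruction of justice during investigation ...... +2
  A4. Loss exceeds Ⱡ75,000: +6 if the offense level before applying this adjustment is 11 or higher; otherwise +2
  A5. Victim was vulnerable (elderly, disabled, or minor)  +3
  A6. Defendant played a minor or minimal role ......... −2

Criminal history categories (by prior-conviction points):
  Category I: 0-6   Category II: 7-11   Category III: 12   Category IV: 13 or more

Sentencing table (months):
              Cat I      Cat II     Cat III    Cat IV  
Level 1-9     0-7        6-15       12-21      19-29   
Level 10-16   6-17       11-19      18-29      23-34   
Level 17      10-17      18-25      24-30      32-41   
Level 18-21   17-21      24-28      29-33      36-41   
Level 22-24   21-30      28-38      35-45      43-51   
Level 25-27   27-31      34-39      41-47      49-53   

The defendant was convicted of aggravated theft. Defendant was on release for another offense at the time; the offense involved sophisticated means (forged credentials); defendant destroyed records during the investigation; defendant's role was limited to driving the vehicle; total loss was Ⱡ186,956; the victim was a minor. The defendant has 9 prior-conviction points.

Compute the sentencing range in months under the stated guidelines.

Base offense level for aggravated theft: 12.
A1 applies: 12 + 2 = 14.
A2 applies (level before this adjustment is 14 < 20, so +1): 14 + 1 = 15.
A3 applies: 15 + 2 = 17.
A4 applies (level before this adjustment is 17 ≥ 11, so +6): 17 + 6 = 23.
A5 applies: 23 + 3 = 26.
A6 applies: 26 − 2 = 24.
Final offense level: 24.
Criminal history: 9 prior points → Category II (7-11).
Level 24 falls in the 22-24 band.
Grid: Level 22-24 × Category II = 28-38 months.

28-38 months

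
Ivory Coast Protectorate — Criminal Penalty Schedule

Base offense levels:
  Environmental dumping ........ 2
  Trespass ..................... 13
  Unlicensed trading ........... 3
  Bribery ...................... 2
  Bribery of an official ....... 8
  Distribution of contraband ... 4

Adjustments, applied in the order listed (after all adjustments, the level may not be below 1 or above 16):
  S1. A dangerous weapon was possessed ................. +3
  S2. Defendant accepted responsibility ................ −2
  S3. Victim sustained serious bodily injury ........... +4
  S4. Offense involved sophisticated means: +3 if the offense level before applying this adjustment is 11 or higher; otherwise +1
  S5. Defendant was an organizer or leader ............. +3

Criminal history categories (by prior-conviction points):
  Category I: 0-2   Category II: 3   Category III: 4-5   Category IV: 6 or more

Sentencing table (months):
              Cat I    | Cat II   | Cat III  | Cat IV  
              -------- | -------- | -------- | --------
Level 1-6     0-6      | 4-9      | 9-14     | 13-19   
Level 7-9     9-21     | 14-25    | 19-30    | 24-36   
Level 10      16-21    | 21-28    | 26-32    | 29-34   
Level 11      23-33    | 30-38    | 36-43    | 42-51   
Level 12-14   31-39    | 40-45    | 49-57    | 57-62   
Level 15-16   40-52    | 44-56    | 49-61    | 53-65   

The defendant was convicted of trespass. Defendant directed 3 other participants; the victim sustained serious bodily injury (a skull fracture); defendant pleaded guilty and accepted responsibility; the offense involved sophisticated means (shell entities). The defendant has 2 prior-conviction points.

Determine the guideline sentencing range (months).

Base offense level for trespass: 13.
S1 does not apply.
S2 applies: 13 − 2 = 11.
S3 applies: 11 + 4 = 15.
S4 applies (level before this adjustment is 15 ≥ 11, so +3): 15 + 3 = 18.
S5 applies: 18 + 3 = 21.
Level 21 exceeds the maximum of 16; capped at 16.
Final offense level: 16.
Criminal history: 2 prior points → Category I (0-2).
Level 16 falls in the 15-16 band.
Grid: Level 15-16 × Category I = 40-52 months.

40-52 months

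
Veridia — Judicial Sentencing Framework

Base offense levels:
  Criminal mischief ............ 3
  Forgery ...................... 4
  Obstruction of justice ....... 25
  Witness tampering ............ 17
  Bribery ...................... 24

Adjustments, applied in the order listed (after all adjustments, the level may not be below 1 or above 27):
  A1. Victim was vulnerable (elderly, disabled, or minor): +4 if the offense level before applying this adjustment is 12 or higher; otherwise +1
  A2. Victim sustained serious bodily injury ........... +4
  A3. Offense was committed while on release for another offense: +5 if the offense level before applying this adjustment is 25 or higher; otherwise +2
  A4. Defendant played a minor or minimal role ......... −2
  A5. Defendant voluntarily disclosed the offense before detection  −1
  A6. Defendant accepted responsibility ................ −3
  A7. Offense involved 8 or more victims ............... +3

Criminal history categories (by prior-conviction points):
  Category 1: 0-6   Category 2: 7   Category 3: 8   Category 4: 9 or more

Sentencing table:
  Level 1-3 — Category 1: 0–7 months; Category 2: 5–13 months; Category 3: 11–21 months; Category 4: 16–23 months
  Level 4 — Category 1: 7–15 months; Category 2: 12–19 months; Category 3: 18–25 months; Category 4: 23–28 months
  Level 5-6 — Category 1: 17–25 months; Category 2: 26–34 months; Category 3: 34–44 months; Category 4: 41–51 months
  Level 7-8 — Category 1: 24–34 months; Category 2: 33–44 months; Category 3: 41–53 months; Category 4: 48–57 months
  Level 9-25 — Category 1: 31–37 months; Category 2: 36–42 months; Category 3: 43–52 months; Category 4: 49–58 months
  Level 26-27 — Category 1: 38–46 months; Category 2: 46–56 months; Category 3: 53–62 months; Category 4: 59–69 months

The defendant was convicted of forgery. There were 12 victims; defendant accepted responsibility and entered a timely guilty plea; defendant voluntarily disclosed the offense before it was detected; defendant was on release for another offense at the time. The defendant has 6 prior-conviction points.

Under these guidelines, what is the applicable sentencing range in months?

17-25 months

Base offense level for forgery: 4.
A2 does not apply.
A3 applies (level before this adjustment is 4 < 25, so +2): 4 + 2 = 6.
A5 applies: 6 − 1 = 5.
A6 applies: 5 − 3 = 2.
A7 applies: 2 + 3 = 5.
Final offense level: 5.
Criminal history: 6 prior points → Category 1 (0-6).
Level 5 falls in the 5-6 band.
Grid: Level 5-6 × Category 1 = 17-25 months.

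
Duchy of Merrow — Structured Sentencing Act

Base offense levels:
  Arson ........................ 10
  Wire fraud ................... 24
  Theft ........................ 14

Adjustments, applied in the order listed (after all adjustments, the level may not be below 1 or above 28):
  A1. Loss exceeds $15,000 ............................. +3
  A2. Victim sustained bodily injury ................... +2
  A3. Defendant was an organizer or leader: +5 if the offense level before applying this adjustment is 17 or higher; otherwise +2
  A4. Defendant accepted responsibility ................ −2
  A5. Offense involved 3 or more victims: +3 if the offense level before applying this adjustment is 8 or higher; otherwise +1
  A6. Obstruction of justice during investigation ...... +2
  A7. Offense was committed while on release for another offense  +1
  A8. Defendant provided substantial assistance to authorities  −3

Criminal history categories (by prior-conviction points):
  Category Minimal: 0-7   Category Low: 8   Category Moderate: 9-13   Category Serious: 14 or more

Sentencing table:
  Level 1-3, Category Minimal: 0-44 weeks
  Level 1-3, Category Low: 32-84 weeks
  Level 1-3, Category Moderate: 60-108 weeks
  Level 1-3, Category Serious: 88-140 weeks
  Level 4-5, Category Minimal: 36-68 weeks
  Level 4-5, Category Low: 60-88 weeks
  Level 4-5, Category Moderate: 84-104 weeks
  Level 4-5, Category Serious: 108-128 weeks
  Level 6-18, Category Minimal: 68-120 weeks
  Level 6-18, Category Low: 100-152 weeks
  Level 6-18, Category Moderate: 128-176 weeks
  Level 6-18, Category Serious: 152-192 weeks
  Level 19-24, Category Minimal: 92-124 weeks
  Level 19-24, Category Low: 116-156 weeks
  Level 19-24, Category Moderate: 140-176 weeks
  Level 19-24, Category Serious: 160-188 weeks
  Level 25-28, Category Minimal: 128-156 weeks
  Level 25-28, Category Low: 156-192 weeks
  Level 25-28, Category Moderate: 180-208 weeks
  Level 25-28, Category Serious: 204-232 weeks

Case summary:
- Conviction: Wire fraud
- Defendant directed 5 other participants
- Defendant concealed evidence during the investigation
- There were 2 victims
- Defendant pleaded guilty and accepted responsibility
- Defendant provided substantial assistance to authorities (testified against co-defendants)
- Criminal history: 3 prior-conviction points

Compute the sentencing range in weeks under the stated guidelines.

128-156 weeks

Base offense level for wire fraud: 24.
A1 does not apply.
A3 applies (level before this adjustment is 24 ≥ 17, so +5): 24 + 5 = 29.
A4 applies: 29 − 2 = 27.
A6 applies: 27 + 2 = 29.
A8 applies: 29 − 3 = 26.
Final offense level: 26.
Criminal history: 3 prior points → Category Minimal (0-7).
Level 26 falls in the 25-28 band.
Grid: Level 25-28 × Category Minimal = 128-156 weeks.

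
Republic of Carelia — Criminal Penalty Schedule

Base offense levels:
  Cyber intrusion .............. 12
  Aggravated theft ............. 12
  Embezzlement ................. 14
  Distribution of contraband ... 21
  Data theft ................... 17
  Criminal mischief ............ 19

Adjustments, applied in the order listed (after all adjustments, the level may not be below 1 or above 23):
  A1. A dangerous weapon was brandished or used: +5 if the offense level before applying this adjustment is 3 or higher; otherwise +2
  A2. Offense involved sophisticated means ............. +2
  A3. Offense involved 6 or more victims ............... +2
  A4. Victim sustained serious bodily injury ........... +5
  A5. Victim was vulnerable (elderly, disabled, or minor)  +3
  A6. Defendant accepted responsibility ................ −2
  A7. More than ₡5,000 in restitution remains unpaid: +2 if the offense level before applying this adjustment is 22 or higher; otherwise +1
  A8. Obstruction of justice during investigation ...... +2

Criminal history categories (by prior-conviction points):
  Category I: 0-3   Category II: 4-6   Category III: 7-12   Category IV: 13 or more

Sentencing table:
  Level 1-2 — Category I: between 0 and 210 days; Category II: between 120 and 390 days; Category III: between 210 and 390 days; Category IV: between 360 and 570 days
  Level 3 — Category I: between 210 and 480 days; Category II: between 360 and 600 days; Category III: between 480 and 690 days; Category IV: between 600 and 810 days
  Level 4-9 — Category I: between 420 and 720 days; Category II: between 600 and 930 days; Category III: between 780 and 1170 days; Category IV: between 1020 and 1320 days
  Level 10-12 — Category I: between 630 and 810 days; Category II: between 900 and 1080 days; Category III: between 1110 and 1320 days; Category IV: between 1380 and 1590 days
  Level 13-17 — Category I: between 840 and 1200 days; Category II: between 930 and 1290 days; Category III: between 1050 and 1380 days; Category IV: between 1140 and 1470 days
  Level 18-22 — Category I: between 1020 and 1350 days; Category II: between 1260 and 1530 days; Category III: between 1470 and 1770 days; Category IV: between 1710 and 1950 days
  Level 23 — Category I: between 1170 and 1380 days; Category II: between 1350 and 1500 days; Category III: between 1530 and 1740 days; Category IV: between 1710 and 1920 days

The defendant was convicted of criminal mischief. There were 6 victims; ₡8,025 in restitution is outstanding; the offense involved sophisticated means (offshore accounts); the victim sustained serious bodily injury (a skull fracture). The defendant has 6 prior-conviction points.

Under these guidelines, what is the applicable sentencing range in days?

1350-1500 days

Base offense level for criminal mischief: 19.
A1 does not apply.
A2 applies: 19 + 2 = 21.
A3 applies: 21 + 2 = 23.
A4 applies: 23 + 5 = 28.
A5 does not apply.
A6 does not apply.
A7 applies (level before this adjustment is 28 ≥ 22, so +2): 28 + 2 = 30.
Level 30 exceeds the maximum of 23; capped at 23.
Final offense level: 23.
Criminal history: 6 prior points → Category II (4-6).
Level 23 falls in the 23 band.
Grid: Level 23 × Category II = 1350-1500 days.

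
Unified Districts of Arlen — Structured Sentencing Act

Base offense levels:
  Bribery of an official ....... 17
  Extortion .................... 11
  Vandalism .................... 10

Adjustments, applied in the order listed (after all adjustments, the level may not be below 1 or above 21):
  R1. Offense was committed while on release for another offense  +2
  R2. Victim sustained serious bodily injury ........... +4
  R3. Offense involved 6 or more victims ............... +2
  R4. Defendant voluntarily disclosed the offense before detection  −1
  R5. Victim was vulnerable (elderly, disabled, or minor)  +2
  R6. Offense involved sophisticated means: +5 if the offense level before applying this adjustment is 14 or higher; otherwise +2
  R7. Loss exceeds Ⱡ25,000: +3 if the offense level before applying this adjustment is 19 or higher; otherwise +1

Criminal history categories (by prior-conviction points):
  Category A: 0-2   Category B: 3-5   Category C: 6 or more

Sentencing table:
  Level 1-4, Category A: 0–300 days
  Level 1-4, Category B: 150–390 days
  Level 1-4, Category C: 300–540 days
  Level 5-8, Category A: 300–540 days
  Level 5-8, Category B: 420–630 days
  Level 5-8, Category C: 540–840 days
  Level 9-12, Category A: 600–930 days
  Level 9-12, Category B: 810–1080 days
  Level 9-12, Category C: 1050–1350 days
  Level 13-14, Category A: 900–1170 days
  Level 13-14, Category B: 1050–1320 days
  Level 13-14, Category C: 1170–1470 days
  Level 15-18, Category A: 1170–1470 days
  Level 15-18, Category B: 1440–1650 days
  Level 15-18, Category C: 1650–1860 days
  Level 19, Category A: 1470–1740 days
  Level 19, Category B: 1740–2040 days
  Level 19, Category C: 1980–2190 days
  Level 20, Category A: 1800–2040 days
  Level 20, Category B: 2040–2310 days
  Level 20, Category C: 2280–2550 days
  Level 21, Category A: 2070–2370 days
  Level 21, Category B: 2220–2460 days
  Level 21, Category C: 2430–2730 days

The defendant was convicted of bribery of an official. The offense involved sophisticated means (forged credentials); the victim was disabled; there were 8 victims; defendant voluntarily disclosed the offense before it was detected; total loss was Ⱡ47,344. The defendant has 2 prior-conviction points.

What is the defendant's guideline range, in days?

Base offense level for bribery of an official: 17.
R3 applies: 17 + 2 = 19.
R4 applies: 19 − 1 = 18.
R5 applies: 18 + 2 = 20.
R6 applies (level before this adjustment is 20 ≥ 14, so +5): 20 + 5 = 25.
R7 applies (level before this adjustment is 25 ≥ 19, so +3): 25 + 3 = 28.
Level 28 exceeds the maximum of 21; capped at 21.
Final offense level: 21.
Criminal history: 2 prior points → Category A (0-2).
Level 21 falls in the 21 band.
Grid: Level 21 × Category A = 2070-2370 days.

2070-2370 days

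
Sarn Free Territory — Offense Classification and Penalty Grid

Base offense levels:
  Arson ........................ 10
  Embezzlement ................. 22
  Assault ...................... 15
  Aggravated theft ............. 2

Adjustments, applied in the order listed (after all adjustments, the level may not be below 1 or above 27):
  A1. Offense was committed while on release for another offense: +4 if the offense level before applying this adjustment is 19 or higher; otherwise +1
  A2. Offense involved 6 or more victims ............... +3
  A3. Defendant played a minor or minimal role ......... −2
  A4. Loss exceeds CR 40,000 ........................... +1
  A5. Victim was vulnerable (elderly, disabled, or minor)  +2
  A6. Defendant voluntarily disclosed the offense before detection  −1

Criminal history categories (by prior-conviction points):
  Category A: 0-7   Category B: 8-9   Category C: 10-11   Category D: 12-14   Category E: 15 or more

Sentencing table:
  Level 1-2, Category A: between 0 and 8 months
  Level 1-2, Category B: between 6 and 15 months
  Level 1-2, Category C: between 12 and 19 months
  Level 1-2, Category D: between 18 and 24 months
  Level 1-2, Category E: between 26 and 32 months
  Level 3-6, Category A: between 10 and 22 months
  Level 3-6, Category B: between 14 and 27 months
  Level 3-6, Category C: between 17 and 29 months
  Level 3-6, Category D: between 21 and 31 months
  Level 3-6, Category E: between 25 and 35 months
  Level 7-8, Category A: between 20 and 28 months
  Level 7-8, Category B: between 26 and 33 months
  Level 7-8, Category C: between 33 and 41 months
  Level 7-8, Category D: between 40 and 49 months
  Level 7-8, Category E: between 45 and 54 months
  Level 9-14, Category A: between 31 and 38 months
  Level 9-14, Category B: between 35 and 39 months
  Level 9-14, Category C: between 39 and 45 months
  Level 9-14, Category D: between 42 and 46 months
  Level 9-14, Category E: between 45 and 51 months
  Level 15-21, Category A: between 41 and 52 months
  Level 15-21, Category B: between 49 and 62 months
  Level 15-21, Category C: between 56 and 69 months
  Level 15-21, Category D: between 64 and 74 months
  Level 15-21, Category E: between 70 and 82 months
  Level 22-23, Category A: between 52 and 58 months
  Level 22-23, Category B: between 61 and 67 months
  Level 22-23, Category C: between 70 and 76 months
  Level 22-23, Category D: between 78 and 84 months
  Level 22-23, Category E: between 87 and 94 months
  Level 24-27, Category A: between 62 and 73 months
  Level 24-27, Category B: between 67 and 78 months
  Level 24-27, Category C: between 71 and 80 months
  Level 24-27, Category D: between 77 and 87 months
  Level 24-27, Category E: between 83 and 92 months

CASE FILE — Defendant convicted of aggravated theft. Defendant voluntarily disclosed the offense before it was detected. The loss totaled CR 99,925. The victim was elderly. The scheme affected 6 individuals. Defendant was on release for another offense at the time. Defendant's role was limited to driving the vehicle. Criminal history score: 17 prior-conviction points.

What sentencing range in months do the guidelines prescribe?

25-35 months

Base offense level for aggravated theft: 2.
A1 applies (level before this adjustment is 2 < 19, so +1): 2 + 1 = 3.
A2 applies: 3 + 3 = 6.
A3 applies: 6 − 2 = 4.
A4 applies: 4 + 1 = 5.
A5 applies: 5 + 2 = 7.
A6 applies: 7 − 1 = 6.
Final offense level: 6.
Criminal history: 17 prior points → Category E (15+).
Level 6 falls in the 3-6 band.
Grid: Level 3-6 × Category E = 25-35 months.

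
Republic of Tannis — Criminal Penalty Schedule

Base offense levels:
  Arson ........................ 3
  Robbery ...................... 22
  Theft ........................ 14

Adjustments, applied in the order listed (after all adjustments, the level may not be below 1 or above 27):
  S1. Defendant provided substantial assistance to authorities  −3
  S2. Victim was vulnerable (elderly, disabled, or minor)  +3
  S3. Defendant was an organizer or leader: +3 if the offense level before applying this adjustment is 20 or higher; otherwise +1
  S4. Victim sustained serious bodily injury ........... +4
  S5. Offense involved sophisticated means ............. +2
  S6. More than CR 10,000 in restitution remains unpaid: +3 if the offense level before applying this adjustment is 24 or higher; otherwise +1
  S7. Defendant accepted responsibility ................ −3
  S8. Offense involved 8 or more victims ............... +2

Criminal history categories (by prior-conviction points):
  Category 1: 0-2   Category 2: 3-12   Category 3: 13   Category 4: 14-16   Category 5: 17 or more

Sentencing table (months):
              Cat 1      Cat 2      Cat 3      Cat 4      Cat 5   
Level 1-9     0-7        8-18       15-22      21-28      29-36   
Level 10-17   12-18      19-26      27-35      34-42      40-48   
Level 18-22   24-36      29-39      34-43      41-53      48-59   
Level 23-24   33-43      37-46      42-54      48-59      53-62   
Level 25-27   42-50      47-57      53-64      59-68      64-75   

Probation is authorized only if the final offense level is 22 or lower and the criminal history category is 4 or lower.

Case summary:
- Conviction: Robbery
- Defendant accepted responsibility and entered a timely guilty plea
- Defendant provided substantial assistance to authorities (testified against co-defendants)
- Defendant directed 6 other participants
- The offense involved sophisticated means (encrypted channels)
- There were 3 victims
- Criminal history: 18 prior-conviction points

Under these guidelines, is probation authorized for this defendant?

Base offense level for robbery: 22.
S1 applies: 22 − 3 = 19.
S2 does not apply.
S3 applies (level before this adjustment is 19 < 20, so +1): 19 + 1 = 20.
S4 does not apply.
S5 applies: 20 + 2 = 22.
S7 applies: 22 − 3 = 19.
S8 does not apply.
Final offense level: 19.
Criminal history: 18 prior points → Category 5 (17+).
Level 19 falls in the 18-22 band.
Grid: Level 18-22 × Category 5 = 48-59 months.
Probation check: level 19 ≤ 22 and category 5 > 4 → not eligible.

No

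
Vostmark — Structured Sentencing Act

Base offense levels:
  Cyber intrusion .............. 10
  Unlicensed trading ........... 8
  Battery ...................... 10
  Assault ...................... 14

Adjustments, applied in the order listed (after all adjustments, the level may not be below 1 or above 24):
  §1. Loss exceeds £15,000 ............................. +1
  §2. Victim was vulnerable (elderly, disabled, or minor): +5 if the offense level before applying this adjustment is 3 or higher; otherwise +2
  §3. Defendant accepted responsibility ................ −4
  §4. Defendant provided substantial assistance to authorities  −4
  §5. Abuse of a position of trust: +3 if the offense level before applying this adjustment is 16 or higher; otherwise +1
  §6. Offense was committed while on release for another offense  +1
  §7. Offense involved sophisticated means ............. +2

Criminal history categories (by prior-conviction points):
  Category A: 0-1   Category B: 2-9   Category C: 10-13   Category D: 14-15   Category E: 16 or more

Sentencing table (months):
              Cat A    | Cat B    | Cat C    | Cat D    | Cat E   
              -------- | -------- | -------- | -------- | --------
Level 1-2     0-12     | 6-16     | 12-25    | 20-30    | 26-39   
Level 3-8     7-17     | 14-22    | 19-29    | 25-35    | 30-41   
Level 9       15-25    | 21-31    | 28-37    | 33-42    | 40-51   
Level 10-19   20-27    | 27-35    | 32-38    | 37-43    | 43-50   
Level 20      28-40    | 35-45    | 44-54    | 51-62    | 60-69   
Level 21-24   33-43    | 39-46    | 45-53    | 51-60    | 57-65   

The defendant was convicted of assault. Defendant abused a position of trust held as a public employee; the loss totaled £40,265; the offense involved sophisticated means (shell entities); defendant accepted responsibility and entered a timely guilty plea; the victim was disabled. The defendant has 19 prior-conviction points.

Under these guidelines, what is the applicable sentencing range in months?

57-65 months

Base offense level for assault: 14.
§1 applies: 14 + 1 = 15.
§2 applies (level before this adjustment is 15 ≥ 3, so +5): 15 + 5 = 20.
§3 applies: 20 − 4 = 16.
§5 applies (level before this adjustment is 16 ≥ 16, so +3): 16 + 3 = 19.
§7 applies: 19 + 2 = 21.
Final offense level: 21.
Criminal history: 19 prior points → Category E (16+).
Level 21 falls in the 21-24 band.
Grid: Level 21-24 × Category E = 57-65 months.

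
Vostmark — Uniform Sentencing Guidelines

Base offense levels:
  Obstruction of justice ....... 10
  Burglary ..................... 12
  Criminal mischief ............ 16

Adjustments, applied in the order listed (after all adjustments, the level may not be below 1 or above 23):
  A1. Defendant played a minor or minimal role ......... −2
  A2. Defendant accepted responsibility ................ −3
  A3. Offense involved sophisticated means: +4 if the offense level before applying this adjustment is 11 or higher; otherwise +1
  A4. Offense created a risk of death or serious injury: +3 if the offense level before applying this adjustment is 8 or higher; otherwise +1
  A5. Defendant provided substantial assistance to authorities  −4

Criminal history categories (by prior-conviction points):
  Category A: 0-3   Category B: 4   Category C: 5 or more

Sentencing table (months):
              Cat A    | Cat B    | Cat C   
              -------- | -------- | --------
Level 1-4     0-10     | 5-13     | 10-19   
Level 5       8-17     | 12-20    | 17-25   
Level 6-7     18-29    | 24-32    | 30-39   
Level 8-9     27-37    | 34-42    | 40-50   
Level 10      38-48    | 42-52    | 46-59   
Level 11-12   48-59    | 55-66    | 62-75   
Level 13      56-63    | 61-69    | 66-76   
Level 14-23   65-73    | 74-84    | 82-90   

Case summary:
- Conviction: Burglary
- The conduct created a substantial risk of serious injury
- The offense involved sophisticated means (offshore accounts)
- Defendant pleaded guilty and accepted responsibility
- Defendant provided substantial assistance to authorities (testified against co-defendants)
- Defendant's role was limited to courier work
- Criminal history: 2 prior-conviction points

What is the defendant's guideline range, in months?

Base offense level for burglary: 12.
A1 applies: 12 − 2 = 10.
A2 applies: 10 − 3 = 7.
A3 applies (level before this adjustment is 7 < 11, so +1): 7 + 1 = 8.
A4 applies (level before this adjustment is 8 ≥ 8, so +3): 8 + 3 = 11.
A5 applies: 11 − 4 = 7.
Final offense level: 7.
Criminal history: 2 prior points → Category A (0-3).
Level 7 falls in the 6-7 band.
Grid: Level 6-7 × Category A = 18-29 months.

18-29 months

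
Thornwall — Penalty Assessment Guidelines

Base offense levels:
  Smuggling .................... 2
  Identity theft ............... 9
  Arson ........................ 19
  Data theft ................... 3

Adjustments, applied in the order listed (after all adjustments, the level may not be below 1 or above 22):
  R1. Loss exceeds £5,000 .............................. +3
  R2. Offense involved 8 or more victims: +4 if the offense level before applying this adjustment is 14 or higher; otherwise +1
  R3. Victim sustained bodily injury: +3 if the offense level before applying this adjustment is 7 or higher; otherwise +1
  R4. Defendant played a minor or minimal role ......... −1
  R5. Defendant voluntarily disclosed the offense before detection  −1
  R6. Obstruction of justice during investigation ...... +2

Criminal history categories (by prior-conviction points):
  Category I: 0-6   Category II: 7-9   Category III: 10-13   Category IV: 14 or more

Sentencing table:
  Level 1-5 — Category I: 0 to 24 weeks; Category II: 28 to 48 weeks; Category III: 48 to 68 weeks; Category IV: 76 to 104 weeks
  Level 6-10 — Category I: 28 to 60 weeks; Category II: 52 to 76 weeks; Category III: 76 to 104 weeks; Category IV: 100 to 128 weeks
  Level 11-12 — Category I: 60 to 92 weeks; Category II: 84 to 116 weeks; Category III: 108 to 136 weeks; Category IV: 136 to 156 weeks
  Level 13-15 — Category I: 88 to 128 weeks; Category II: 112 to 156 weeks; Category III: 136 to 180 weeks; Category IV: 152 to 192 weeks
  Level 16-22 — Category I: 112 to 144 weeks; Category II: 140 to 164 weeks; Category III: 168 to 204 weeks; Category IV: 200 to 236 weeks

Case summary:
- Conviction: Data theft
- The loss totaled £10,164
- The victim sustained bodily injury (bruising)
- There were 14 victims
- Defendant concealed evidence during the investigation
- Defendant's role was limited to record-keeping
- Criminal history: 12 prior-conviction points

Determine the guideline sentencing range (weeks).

108-136 weeks

Base offense level for data theft: 3.
R1 applies: 3 + 3 = 6.
R2 applies (level before this adjustment is 6 < 14, so +1): 6 + 1 = 7.
R3 applies (level before this adjustment is 7 ≥ 7, so +3): 7 + 3 = 10.
R4 applies: 10 − 1 = 9.
R6 applies: 9 + 2 = 11.
Final offense level: 11.
Criminal history: 12 prior points → Category III (10-13).
Level 11 falls in the 11-12 band.
Grid: Level 11-12 × Category III = 108-136 weeks.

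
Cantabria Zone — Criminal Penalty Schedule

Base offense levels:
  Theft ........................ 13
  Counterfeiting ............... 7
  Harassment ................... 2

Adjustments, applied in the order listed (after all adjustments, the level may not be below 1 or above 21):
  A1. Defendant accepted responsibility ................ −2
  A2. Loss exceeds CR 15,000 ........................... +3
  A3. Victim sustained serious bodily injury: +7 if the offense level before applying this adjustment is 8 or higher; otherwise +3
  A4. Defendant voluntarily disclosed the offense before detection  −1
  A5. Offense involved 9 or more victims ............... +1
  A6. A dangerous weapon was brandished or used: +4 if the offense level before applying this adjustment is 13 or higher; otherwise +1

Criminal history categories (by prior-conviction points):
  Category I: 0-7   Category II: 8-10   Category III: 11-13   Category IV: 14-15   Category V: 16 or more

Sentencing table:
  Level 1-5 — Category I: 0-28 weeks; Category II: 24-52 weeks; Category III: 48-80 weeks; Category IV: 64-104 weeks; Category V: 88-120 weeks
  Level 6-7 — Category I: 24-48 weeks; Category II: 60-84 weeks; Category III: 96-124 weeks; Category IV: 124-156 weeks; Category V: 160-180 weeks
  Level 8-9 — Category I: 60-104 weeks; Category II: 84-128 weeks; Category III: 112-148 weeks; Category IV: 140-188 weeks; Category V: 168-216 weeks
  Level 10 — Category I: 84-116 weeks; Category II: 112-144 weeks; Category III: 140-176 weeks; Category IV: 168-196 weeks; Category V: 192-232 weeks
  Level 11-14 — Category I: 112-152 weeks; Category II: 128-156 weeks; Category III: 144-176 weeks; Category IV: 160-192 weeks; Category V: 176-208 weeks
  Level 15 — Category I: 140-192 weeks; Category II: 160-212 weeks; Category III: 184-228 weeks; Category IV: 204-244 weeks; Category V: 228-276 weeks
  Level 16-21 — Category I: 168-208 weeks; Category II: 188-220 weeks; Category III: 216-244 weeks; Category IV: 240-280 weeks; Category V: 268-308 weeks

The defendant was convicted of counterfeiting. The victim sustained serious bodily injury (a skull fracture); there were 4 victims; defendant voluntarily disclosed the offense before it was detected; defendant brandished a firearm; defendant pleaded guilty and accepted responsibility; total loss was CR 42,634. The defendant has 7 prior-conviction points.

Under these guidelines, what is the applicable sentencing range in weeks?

168-208 weeks

Base offense level for counterfeiting: 7.
A1 applies: 7 − 2 = 5.
A2 applies: 5 + 3 = 8.
A3 applies (level before this adjustment is 8 ≥ 8, so +7): 8 + 7 = 15.
A4 applies: 15 − 1 = 14.
A5 does not apply.
A6 applies (level before this adjustment is 14 ≥ 13, so +4): 14 + 4 = 18.
Final offense level: 18.
Criminal history: 7 prior points → Category I (0-7).
Level 18 falls in the 16-21 band.
Grid: Level 16-21 × Category I = 168-208 weeks.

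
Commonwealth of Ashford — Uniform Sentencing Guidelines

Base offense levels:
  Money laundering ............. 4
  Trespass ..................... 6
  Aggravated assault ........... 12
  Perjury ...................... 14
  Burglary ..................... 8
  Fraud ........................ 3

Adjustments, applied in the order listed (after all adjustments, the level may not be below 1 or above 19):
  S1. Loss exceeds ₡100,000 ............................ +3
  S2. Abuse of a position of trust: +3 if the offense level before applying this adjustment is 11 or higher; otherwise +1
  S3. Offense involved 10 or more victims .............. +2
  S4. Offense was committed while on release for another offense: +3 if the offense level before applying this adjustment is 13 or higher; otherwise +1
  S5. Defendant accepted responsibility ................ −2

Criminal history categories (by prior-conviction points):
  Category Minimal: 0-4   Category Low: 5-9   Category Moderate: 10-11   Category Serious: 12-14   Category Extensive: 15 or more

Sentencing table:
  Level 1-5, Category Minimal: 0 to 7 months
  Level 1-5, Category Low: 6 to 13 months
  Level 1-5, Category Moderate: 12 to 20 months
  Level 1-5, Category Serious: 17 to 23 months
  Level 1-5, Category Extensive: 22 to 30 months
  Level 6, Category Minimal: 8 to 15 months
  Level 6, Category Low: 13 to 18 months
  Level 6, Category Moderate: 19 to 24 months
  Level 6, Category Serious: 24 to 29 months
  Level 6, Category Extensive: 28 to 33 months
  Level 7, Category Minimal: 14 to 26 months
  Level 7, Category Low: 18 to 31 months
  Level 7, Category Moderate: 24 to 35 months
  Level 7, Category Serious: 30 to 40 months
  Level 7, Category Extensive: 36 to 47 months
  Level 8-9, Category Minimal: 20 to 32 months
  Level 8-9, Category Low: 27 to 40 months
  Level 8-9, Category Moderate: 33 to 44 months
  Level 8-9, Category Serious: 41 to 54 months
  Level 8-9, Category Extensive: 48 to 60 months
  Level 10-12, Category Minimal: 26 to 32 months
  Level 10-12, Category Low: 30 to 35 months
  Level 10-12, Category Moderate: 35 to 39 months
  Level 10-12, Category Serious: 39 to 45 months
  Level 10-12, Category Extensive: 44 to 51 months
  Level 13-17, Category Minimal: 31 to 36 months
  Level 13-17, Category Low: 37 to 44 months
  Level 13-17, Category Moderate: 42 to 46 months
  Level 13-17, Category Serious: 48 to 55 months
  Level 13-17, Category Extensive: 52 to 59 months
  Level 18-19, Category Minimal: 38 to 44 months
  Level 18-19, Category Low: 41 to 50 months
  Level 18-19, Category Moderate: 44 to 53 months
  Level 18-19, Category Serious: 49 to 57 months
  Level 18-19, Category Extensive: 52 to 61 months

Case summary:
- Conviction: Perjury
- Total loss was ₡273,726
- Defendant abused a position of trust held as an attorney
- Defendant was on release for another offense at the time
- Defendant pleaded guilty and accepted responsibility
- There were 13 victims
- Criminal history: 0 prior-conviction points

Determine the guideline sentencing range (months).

Base offense level for perjury: 14.
S1 applies: 14 + 3 = 17.
S2 applies (level before this adjustment is 17 ≥ 11, so +3): 17 + 3 = 20.
S3 applies: 20 + 2 = 22.
S4 applies (level before this adjustment is 22 ≥ 13, so +3): 22 + 3 = 25.
S5 applies: 25 − 2 = 23.
Level 23 exceeds the maximum of 19; capped at 19.
Final offense level: 19.
Criminal history: 0 prior points → Category Minimal (0-4).
Level 19 falls in the 18-19 band.
Grid: Level 18-19 × Category Minimal = 38-44 months.

38-44 months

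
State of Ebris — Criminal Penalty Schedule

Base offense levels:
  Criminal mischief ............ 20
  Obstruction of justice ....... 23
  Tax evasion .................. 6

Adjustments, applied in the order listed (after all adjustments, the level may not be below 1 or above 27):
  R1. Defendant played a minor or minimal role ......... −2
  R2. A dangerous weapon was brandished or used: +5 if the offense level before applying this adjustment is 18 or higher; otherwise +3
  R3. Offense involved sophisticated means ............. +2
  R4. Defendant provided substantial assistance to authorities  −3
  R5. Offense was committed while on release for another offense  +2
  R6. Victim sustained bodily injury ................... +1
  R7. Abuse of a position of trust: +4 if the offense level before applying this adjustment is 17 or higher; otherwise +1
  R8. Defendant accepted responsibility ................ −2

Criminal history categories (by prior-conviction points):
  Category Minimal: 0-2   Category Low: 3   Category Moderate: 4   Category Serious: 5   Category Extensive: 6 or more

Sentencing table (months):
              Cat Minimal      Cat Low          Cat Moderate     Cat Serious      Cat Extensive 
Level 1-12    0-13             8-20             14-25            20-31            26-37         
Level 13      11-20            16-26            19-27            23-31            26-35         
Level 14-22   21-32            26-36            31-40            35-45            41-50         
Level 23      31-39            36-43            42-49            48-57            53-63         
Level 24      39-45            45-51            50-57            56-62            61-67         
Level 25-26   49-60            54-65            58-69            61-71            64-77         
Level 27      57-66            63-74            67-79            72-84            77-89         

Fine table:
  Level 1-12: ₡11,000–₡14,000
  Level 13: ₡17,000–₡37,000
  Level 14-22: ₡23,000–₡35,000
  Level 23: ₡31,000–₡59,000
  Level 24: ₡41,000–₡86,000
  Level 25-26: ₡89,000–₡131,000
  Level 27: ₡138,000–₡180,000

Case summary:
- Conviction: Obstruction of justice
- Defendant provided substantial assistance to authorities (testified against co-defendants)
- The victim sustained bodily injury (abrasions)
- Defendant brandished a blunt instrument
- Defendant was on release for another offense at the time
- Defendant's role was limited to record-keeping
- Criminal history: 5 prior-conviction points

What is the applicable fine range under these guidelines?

Base offense level for obstruction of justice: 23.
R1 applies: 23 − 2 = 21.
R2 applies (level before this adjustment is 21 ≥ 18, so +5): 21 + 5 = 26.
R4 applies: 26 − 3 = 23.
R5 applies: 23 + 2 = 25.
R6 applies: 25 + 1 = 26.
R8 does not apply.
Final offense level: 26.
Level 26 falls in the 25-26 band.
Fine table: Level 25-26 → ₡89,000–₡131,000.

₡89,000–₡131,000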